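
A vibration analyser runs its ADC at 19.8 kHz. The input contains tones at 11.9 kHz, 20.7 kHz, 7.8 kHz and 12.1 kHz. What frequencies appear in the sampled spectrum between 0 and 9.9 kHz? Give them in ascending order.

fs/2 = 9.9 kHz.
11.9 kHz > fs/2 = 9.9 kHz, folds to fs − 11.9 kHz = 7.9 kHz.
20.7 kHz mod fs = 0.9 kHz.
0.9 kHz ≤ fs/2 = 9.9 kHz, appears at 0.9 kHz.
7.8 kHz ≤ fs/2 = 9.9 kHz, passes unchanged.
12.1 kHz > fs/2 = 9.9 kHz, folds to fs − 12.1 kHz = 7.7 kHz.
Distinct values: {0.9 kHz, 7.7 kHz, 7.8 kHz, 7.9 kHz}.

0.9 kHz, 7.7 kHz, 7.8 kHz, 7.9 kHz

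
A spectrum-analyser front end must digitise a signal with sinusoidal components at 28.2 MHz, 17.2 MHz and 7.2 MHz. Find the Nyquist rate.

56.4 MHz

Highest-frequency component: 28.2 MHz.
Nyquist rate = 2 × 28.2 MHz = 56.4 MHz.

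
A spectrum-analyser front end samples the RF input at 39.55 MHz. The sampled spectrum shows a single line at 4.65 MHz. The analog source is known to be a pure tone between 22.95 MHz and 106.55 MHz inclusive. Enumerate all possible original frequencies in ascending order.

Frequencies that alias to 4.65 MHz are k·fs ± 4.65 MHz for integer k ≥ 0.
k=0: 4.65 MHz.
k=1: 34.9 MHz, 44.2 MHz.
k=2: 74.45 MHz, 83.75 MHz.
k=3: 114 MHz, 123.3 MHz.
Within [22.95 MHz, 106.55 MHz]: 34.9 MHz, 44.2 MHz, 74.45 MHz, 83.75 MHz.

34.9 MHz, 44.2 MHz, 74.45 MHz, 83.75 MHz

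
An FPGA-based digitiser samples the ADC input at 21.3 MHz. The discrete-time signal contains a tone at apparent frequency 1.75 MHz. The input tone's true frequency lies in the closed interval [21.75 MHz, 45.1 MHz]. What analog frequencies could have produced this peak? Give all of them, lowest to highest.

Frequencies that alias to 1.75 MHz are k·fs ± 1.75 MHz for integer k ≥ 0.
k=0: 1.75 MHz.
k=1: 19.55 MHz, 23.05 MHz.
k=2: 40.85 MHz, 44.35 MHz.
k=3: 62.15 MHz, 65.65 MHz.
Within [21.75 MHz, 45.1 MHz]: 23.05 MHz, 40.85 MHz, 44.35 MHz.

23.05 MHz, 40.85 MHz, 44.35 MHz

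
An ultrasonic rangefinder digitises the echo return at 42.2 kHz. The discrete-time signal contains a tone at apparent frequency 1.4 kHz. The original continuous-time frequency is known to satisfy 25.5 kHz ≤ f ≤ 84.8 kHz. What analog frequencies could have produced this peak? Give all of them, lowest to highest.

40.8 kHz, 43.6 kHz, 83 kHz

Frequencies that alias to 1.4 kHz are k·fs ± 1.4 kHz for integer k ≥ 0.
k=0: 1.4 kHz.
k=1: 40.8 kHz, 43.6 kHz.
k=2: 83 kHz, 85.8 kHz.
k=3: 125.2 kHz, 128 kHz.
Within [25.5 kHz, 84.8 kHz]: 40.8 kHz, 43.6 kHz, 83 kHz.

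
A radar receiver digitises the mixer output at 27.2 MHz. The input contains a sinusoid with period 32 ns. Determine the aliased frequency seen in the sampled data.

T = 32 ns → f = 1/T = 31.25 MHz.
31.25 MHz mod fs = 4.05 MHz.
4.05 MHz ≤ fs/2 = 13.6 MHz, appears at 4.05 MHz.

4.05 MHz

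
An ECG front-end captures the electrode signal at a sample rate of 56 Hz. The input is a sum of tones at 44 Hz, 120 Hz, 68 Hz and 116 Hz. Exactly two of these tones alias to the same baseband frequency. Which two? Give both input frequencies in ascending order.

44 Hz, 68 Hz

fs/2 = 28 Hz.
44 Hz > fs/2 = 28 Hz, folds to fs − 44 Hz = 12 Hz.
120 Hz mod fs = 8 Hz.
8 Hz ≤ fs/2 = 28 Hz, appears at 8 Hz.
68 Hz mod fs = 12 Hz.
12 Hz ≤ fs/2 = 28 Hz, appears at 12 Hz.
116 Hz mod fs = 4 Hz.
4 Hz ≤ fs/2 = 28 Hz, appears at 4 Hz.
44 Hz and 68 Hz both map to 12 Hz.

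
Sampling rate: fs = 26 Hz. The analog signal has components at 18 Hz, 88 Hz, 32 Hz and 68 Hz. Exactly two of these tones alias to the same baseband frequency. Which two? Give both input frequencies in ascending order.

fs/2 = 13 Hz.
18 Hz > fs/2 = 13 Hz, folds to fs − 18 Hz = 8 Hz.
88 Hz mod fs = 10 Hz.
10 Hz ≤ fs/2 = 13 Hz, appears at 10 Hz.
32 Hz mod fs = 6 Hz.
6 Hz ≤ fs/2 = 13 Hz, appears at 6 Hz.
68 Hz mod fs = 16 Hz.
16 Hz > fs/2 = 13 Hz, folds to fs − 16 Hz = 10 Hz.
68 Hz and 88 Hz both map to 10 Hz.

68 Hz, 88 Hz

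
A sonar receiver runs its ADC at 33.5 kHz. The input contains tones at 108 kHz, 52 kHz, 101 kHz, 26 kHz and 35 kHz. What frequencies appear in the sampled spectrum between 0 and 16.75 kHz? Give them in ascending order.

fs/2 = 16.75 kHz.
108 kHz mod fs = 7.5 kHz.
7.5 kHz ≤ fs/2 = 16.75 kHz, appears at 7.5 kHz.
52 kHz mod fs = 18.5 kHz.
18.5 kHz > fs/2 = 16.75 kHz, folds to fs − 18.5 kHz = 15 kHz.
101 kHz mod fs = 0.5 kHz.
0.5 kHz ≤ fs/2 = 16.75 kHz, appears at 0.5 kHz.
26 kHz > fs/2 = 16.75 kHz, folds to fs − 26 kHz = 7.5 kHz.
35 kHz mod fs = 1.5 kHz.
1.5 kHz ≤ fs/2 = 16.75 kHz, appears at 1.5 kHz.
Distinct values: {0.5 kHz, 1.5 kHz, 7.5 kHz, 15 kHz}.

0.5 kHz, 1.5 kHz, 7.5 kHz, 15 kHz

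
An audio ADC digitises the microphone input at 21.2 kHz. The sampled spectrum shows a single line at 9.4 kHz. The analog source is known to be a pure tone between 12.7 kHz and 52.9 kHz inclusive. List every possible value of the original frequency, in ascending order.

Frequencies that alias to 9.4 kHz are k·fs ± 9.4 kHz for integer k ≥ 0.
k=0: 9.4 kHz.
k=1: 11.8 kHz, 30.6 kHz.
k=2: 33 kHz, 51.8 kHz.
k=3: 54.2 kHz, 73 kHz.
Within [12.7 kHz, 52.9 kHz]: 30.6 kHz, 33 kHz, 51.8 kHz.

30.6 kHz, 33 kHz, 51.8 kHz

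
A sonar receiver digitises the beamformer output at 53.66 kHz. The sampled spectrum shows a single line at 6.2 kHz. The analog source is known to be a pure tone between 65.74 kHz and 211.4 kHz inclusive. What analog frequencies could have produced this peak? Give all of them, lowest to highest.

Frequencies that alias to 6.2 kHz are k·fs ± 6.2 kHz for integer k ≥ 0.
k=0: 6.2 kHz.
k=1: 47.46 kHz, 59.86 kHz.
k=2: 101.12 kHz, 113.52 kHz.
k=3: 154.78 kHz, 167.18 kHz.
k=4: 208.44 kHz, 220.84 kHz.
k=5: 262.1 kHz, 274.5 kHz.
Within [65.74 kHz, 211.4 kHz]: 101.12 kHz, 113.52 kHz, 154.78 kHz, 167.18 kHz, 208.44 kHz.

101.12 kHz, 113.52 kHz, 154.78 kHz, 167.18 kHz, 208.44 kHz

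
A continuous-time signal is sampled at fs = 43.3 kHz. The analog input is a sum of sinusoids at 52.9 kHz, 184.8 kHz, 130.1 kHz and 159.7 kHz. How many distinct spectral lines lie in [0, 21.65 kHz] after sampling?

4

fs/2 = 21.65 kHz.
52.9 kHz mod fs = 9.6 kHz.
9.6 kHz ≤ fs/2 = 21.65 kHz, appears at 9.6 kHz.
184.8 kHz mod fs = 11.6 kHz.
11.6 kHz ≤ fs/2 = 21.65 kHz, appears at 11.6 kHz.
130.1 kHz mod fs = 0.2 kHz.
0.2 kHz ≤ fs/2 = 21.65 kHz, appears at 0.2 kHz.
159.7 kHz mod fs = 29.8 kHz.
29.8 kHz > fs/2 = 21.65 kHz, folds to fs − 29.8 kHz = 13.5 kHz.
Distinct values: {0.2 kHz, 9.6 kHz, 11.6 kHz, 13.5 kHz} → 4.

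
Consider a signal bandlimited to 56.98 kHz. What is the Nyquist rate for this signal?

113.96 kHz

Nyquist rate = 2 × 56.98 kHz = 113.96 kHz.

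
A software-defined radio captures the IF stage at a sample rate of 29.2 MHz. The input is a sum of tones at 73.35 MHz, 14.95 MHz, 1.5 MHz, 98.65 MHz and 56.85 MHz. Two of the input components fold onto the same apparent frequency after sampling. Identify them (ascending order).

14.95 MHz, 73.35 MHz

fs/2 = 14.6 MHz.
73.35 MHz mod fs = 14.95 MHz.
14.95 MHz > fs/2 = 14.6 MHz, folds to fs − 14.95 MHz = 14.25 MHz.
14.95 MHz > fs/2 = 14.6 MHz, folds to fs − 14.95 MHz = 14.25 MHz.
1.5 MHz ≤ fs/2 = 14.6 MHz, passes unchanged.
98.65 MHz mod fs = 11.05 MHz.
11.05 MHz ≤ fs/2 = 14.6 MHz, appears at 11.05 MHz.
56.85 MHz mod fs = 27.65 MHz.
27.65 MHz > fs/2 = 14.6 MHz, folds to fs − 27.65 MHz = 1.55 MHz.
14.95 MHz and 73.35 MHz both map to 14.25 MHz.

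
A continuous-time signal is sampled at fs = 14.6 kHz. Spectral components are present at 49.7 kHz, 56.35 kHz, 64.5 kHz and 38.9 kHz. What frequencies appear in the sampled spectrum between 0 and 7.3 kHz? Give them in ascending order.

fs/2 = 7.3 kHz.
49.7 kHz mod fs = 5.9 kHz.
5.9 kHz ≤ fs/2 = 7.3 kHz, appears at 5.9 kHz.
56.35 kHz mod fs = 12.55 kHz.
12.55 kHz > fs/2 = 7.3 kHz, folds to fs − 12.55 kHz = 2.05 kHz.
64.5 kHz mod fs = 6.1 kHz.
6.1 kHz ≤ fs/2 = 7.3 kHz, appears at 6.1 kHz.
38.9 kHz mod fs = 9.7 kHz.
9.7 kHz > fs/2 = 7.3 kHz, folds to fs − 9.7 kHz = 4.9 kHz.
Distinct values: {2.05 kHz, 4.9 kHz, 5.9 kHz, 6.1 kHz}.

2.05 kHz, 4.9 kHz, 5.9 kHz, 6.1 kHz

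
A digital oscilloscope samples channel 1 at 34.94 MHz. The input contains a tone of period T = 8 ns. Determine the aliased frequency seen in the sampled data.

T = 8 ns → f = 1/T = 125 MHz.
125 MHz mod fs = 20.18 MHz.
20.18 MHz > fs/2 = 17.47 MHz, folds to fs − 20.18 MHz = 14.76 MHz.

14.76 MHz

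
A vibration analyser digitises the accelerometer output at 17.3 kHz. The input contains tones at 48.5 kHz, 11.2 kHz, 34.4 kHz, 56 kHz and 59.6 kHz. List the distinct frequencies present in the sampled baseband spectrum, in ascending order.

fs/2 = 8.65 kHz.
48.5 kHz mod fs = 13.9 kHz.
13.9 kHz > fs/2 = 8.65 kHz, folds to fs − 13.9 kHz = 3.4 kHz.
11.2 kHz > fs/2 = 8.65 kHz, folds to fs − 11.2 kHz = 6.1 kHz.
34.4 kHz mod fs = 17.1 kHz.
17.1 kHz > fs/2 = 8.65 kHz, folds to fs − 17.1 kHz = 0.2 kHz.
56 kHz mod fs = 4.1 kHz.
4.1 kHz ≤ fs/2 = 8.65 kHz, appears at 4.1 kHz.
59.6 kHz mod fs = 7.7 kHz.
7.7 kHz ≤ fs/2 = 8.65 kHz, appears at 7.7 kHz.
Distinct values: {0.2 kHz, 3.4 kHz, 4.1 kHz, 6.1 kHz, 7.7 kHz}.

0.2 kHz, 3.4 kHz, 4.1 kHz, 6.1 kHz, 7.7 kHz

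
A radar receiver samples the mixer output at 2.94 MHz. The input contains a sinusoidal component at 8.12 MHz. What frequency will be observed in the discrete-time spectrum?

0.7 MHz

8.12 MHz mod fs = 2.24 MHz.
2.24 MHz > fs/2 = 1.47 MHz, folds to fs − 2.24 MHz = 0.7 MHz.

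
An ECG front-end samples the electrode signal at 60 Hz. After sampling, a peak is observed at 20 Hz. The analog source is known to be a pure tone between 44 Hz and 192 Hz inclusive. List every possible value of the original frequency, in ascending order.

80 Hz, 100 Hz, 140 Hz, 160 Hz

Frequencies that alias to 20 Hz are k·fs ± 20 Hz for integer k ≥ 0.
k=0: 20 Hz.
k=1: 40 Hz, 80 Hz.
k=2: 100 Hz, 140 Hz.
k=3: 160 Hz, 200 Hz.
k=4: 220 Hz, 260 Hz.
Within [44 Hz, 192 Hz]: 80 Hz, 100 Hz, 140 Hz, 160 Hz.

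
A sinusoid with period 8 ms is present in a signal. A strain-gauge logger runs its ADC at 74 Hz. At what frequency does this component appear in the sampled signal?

23 Hz

T = 8 ms → f = 1/T = 125 Hz.
125 Hz mod fs = 51 Hz.
51 Hz > fs/2 = 37 Hz, folds to fs − 51 Hz = 23 Hz.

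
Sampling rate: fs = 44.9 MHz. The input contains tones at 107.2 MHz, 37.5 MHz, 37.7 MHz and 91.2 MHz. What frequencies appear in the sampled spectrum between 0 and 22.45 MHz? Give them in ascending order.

1.4 MHz, 7.2 MHz, 7.4 MHz, 17.4 MHz

fs/2 = 22.45 MHz.
107.2 MHz mod fs = 17.4 MHz.
17.4 MHz ≤ fs/2 = 22.45 MHz, appears at 17.4 MHz.
37.5 MHz > fs/2 = 22.45 MHz, folds to fs − 37.5 MHz = 7.4 MHz.
37.7 MHz > fs/2 = 22.45 MHz, folds to fs − 37.7 MHz = 7.2 MHz.
91.2 MHz mod fs = 1.4 MHz.
1.4 MHz ≤ fs/2 = 22.45 MHz, appears at 1.4 MHz.
Distinct values: {1.4 MHz, 7.2 MHz, 7.4 MHz, 17.4 MHz}.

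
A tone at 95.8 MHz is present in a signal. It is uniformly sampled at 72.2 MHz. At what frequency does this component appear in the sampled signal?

23.6 MHz

95.8 MHz mod fs = 23.6 MHz.
23.6 MHz ≤ fs/2 = 36.1 MHz, appears at 23.6 MHz.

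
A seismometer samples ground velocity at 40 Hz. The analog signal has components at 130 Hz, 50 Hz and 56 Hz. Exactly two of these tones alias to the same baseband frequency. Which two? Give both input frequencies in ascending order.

50 Hz, 130 Hz

fs/2 = 20 Hz.
130 Hz mod fs = 10 Hz.
10 Hz ≤ fs/2 = 20 Hz, appears at 10 Hz.
50 Hz mod fs = 10 Hz.
10 Hz ≤ fs/2 = 20 Hz, appears at 10 Hz.
56 Hz mod fs = 16 Hz.
16 Hz ≤ fs/2 = 20 Hz, appears at 16 Hz.
50 Hz and 130 Hz both map to 10 Hz.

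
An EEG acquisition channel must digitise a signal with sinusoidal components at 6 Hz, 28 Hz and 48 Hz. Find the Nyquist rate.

Highest-frequency component: 48 Hz.
Nyquist rate = 2 × 48 Hz = 96 Hz.

96 Hz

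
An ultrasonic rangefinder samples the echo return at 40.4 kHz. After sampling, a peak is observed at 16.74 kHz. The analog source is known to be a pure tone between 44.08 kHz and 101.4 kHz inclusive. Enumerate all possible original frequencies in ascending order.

Frequencies that alias to 16.74 kHz are k·fs ± 16.74 kHz for integer k ≥ 0.
k=0: 16.74 kHz.
k=1: 23.66 kHz, 57.14 kHz.
k=2: 64.06 kHz, 97.54 kHz.
k=3: 104.46 kHz, 137.94 kHz.
Within [44.08 kHz, 101.4 kHz]: 57.14 kHz, 64.06 kHz, 97.54 kHz.

57.14 kHz, 64.06 kHz, 97.54 kHz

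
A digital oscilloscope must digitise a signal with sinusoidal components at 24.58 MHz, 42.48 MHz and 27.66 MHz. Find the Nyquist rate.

Highest-frequency component: 42.48 MHz.
Nyquist rate = 2 × 42.48 MHz = 84.96 MHz.

84.96 MHz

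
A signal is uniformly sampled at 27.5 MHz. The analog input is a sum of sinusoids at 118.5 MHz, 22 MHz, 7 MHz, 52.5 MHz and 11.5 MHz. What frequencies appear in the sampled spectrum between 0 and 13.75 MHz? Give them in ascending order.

fs/2 = 13.75 MHz.
118.5 MHz mod fs = 8.5 MHz.
8.5 MHz ≤ fs/2 = 13.75 MHz, appears at 8.5 MHz.
22 MHz > fs/2 = 13.75 MHz, folds to fs − 22 MHz = 5.5 MHz.
7 MHz ≤ fs/2 = 13.75 MHz, passes unchanged.
52.5 MHz mod fs = 25 MHz.
25 MHz > fs/2 = 13.75 MHz, folds to fs − 25 MHz = 2.5 MHz.
11.5 MHz ≤ fs/2 = 13.75 MHz, passes unchanged.
Distinct values: {2.5 MHz, 5.5 MHz, 7 MHz, 8.5 MHz, 11.5 MHz}.

2.5 MHz, 5.5 MHz, 7 MHz, 8.5 MHz, 11.5 MHz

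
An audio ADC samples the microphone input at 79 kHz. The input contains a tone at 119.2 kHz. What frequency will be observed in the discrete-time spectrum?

119.2 kHz mod fs = 40.2 kHz.
40.2 kHz > fs/2 = 39.5 kHz, folds to fs − 40.2 kHz = 38.8 kHz.

38.8 kHz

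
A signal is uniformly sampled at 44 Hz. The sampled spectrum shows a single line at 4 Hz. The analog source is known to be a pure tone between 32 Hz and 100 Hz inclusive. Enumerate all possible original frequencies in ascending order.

Frequencies that alias to 4 Hz are k·fs ± 4 Hz for integer k ≥ 0.
k=0: 4 Hz.
k=1: 40 Hz, 48 Hz.
k=2: 84 Hz, 92 Hz.
k=3: 128 Hz, 136 Hz.
Within [32 Hz, 100 Hz]: 40 Hz, 48 Hz, 84 Hz, 92 Hz.

40 Hz, 48 Hz, 84 Hz, 92 Hz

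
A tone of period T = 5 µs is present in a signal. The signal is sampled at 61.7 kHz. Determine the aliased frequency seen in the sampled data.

T = 5 µs → f = 1/T = 200 kHz.
200 kHz mod fs = 14.9 kHz.
14.9 kHz ≤ fs/2 = 30.85 kHz, appears at 14.9 kHz.

14.9 kHz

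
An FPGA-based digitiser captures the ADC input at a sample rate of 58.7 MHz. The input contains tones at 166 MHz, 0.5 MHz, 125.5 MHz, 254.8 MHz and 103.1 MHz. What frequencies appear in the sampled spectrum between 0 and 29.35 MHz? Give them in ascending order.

fs/2 = 29.35 MHz.
166 MHz mod fs = 48.6 MHz.
48.6 MHz > fs/2 = 29.35 MHz, folds to fs − 48.6 MHz = 10.1 MHz.
0.5 MHz ≤ fs/2 = 29.35 MHz, passes unchanged.
125.5 MHz mod fs = 8.1 MHz.
8.1 MHz ≤ fs/2 = 29.35 MHz, appears at 8.1 MHz.
254.8 MHz mod fs = 20 MHz.
20 MHz ≤ fs/2 = 29.35 MHz, appears at 20 MHz.
103.1 MHz mod fs = 44.4 MHz.
44.4 MHz > fs/2 = 29.35 MHz, folds to fs − 44.4 MHz = 14.3 MHz.
Distinct values: {0.5 MHz, 8.1 MHz, 10.1 MHz, 14.3 MHz, 20 MHz}.

0.5 MHz, 8.1 MHz, 10.1 MHz, 14.3 MHz, 20 MHz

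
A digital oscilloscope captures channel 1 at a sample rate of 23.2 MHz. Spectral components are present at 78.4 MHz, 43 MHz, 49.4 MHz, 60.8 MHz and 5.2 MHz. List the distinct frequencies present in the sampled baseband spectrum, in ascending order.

fs/2 = 11.6 MHz.
78.4 MHz mod fs = 8.8 MHz.
8.8 MHz ≤ fs/2 = 11.6 MHz, appears at 8.8 MHz.
43 MHz mod fs = 19.8 MHz.
19.8 MHz > fs/2 = 11.6 MHz, folds to fs − 19.8 MHz = 3.4 MHz.
49.4 MHz mod fs = 3 MHz.
3 MHz ≤ fs/2 = 11.6 MHz, appears at 3 MHz.
60.8 MHz mod fs = 14.4 MHz.
14.4 MHz > fs/2 = 11.6 MHz, folds to fs − 14.4 MHz = 8.8 MHz.
5.2 MHz ≤ fs/2 = 11.6 MHz, passes unchanged.
Distinct values: {3 MHz, 3.4 MHz, 5.2 MHz, 8.8 MHz}.

3 MHz, 3.4 MHz, 5.2 MHz, 8.8 MHz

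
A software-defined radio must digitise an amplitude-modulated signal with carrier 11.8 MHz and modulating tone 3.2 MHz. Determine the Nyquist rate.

AM sidebands sit at fc ± fm = 8.6 MHz and 15 MHz.
Highest-frequency component: 15 MHz.
Nyquist rate = 2 × 15 MHz = 30 MHz.

30 MHz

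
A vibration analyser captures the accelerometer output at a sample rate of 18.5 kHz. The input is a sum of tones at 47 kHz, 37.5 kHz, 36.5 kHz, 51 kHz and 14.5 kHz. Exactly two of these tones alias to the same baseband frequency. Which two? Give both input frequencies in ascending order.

36.5 kHz, 37.5 kHz

fs/2 = 9.25 kHz.
47 kHz mod fs = 10 kHz.
10 kHz > fs/2 = 9.25 kHz, folds to fs − 10 kHz = 8.5 kHz.
37.5 kHz mod fs = 0.5 kHz.
0.5 kHz ≤ fs/2 = 9.25 kHz, appears at 0.5 kHz.
36.5 kHz mod fs = 18 kHz.
18 kHz > fs/2 = 9.25 kHz, folds to fs − 18 kHz = 0.5 kHz.
51 kHz mod fs = 14 kHz.
14 kHz > fs/2 = 9.25 kHz, folds to fs − 14 kHz = 4.5 kHz.
14.5 kHz > fs/2 = 9.25 kHz, folds to fs − 14.5 kHz = 4 kHz.
36.5 kHz and 37.5 kHz both map to 0.5 kHz.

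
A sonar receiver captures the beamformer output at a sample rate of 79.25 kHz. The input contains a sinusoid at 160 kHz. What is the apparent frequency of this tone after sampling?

1.5 kHz

160 kHz mod fs = 1.5 kHz.
1.5 kHz ≤ fs/2 = 39.625 kHz, appears at 1.5 kHz.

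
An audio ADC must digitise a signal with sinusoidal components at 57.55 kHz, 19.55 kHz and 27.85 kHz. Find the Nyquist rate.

Highest-frequency component: 57.55 kHz.
Nyquist rate = 2 × 57.55 kHz = 115.1 kHz.

115.1 kHz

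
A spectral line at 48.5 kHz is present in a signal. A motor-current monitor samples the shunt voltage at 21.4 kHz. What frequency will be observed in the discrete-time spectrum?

48.5 kHz mod fs = 5.7 kHz.
5.7 kHz ≤ fs/2 = 10.7 kHz, appears at 5.7 kHz.

5.7 kHz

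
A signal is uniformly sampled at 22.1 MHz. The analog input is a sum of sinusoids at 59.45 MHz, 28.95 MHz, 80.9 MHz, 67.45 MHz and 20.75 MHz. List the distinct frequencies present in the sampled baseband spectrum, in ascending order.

1.15 MHz, 1.35 MHz, 6.85 MHz, 7.5 MHz

fs/2 = 11.05 MHz.
59.45 MHz mod fs = 15.25 MHz.
15.25 MHz > fs/2 = 11.05 MHz, folds to fs − 15.25 MHz = 6.85 MHz.
28.95 MHz mod fs = 6.85 MHz.
6.85 MHz ≤ fs/2 = 11.05 MHz, appears at 6.85 MHz.
80.9 MHz mod fs = 14.6 MHz.
14.6 MHz > fs/2 = 11.05 MHz, folds to fs − 14.6 MHz = 7.5 MHz.
67.45 MHz mod fs = 1.15 MHz.
1.15 MHz ≤ fs/2 = 11.05 MHz, appears at 1.15 MHz.
20.75 MHz > fs/2 = 11.05 MHz, folds to fs − 20.75 MHz = 1.35 MHz.
Distinct values: {1.15 MHz, 1.35 MHz, 6.85 MHz, 7.5 MHz}.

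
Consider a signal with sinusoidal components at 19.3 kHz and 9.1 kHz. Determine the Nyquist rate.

Highest-frequency component: 19.3 kHz.
Nyquist rate = 2 × 19.3 kHz = 38.6 kHz.

38.6 kHz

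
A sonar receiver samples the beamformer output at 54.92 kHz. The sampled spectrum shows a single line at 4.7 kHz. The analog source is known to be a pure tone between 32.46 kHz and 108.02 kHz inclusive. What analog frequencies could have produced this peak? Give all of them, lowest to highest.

Frequencies that alias to 4.7 kHz are k·fs ± 4.7 kHz for integer k ≥ 0.
k=0: 4.7 kHz.
k=1: 50.22 kHz, 59.62 kHz.
k=2: 105.14 kHz, 114.54 kHz.
k=3: 160.06 kHz, 169.46 kHz.
Within [32.46 kHz, 108.02 kHz]: 50.22 kHz, 59.62 kHz, 105.14 kHz.

50.22 kHz, 59.62 kHz, 105.14 kHz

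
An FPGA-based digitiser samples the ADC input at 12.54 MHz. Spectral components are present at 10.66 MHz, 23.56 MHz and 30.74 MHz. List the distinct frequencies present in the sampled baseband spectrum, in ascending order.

1.52 MHz, 1.88 MHz, 5.66 MHz

fs/2 = 6.27 MHz.
10.66 MHz > fs/2 = 6.27 MHz, folds to fs − 10.66 MHz = 1.88 MHz.
23.56 MHz mod fs = 11.02 MHz.
11.02 MHz > fs/2 = 6.27 MHz, folds to fs − 11.02 MHz = 1.52 MHz.
30.74 MHz mod fs = 5.66 MHz.
5.66 MHz ≤ fs/2 = 6.27 MHz, appears at 5.66 MHz.
Distinct values: {1.52 MHz, 1.88 MHz, 5.66 MHz}.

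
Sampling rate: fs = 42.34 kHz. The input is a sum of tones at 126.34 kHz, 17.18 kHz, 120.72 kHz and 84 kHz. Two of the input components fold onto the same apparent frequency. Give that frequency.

0.68 kHz

fs/2 = 21.17 kHz.
126.34 kHz mod fs = 41.66 kHz.
41.66 kHz > fs/2 = 21.17 kHz, folds to fs − 41.66 kHz = 0.68 kHz.
17.18 kHz ≤ fs/2 = 21.17 kHz, passes unchanged.
120.72 kHz mod fs = 36.04 kHz.
36.04 kHz > fs/2 = 21.17 kHz, folds to fs − 36.04 kHz = 6.3 kHz.
84 kHz mod fs = 41.66 kHz.
41.66 kHz > fs/2 = 21.17 kHz, folds to fs − 41.66 kHz = 0.68 kHz.
84 kHz and 126.34 kHz both map to 0.68 kHz.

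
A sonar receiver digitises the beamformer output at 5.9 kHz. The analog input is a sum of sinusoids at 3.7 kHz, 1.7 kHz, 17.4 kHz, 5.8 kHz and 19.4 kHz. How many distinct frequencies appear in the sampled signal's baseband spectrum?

4

fs/2 = 2.95 kHz.
3.7 kHz > fs/2 = 2.95 kHz, folds to fs − 3.7 kHz = 2.2 kHz.
1.7 kHz ≤ fs/2 = 2.95 kHz, passes unchanged.
17.4 kHz mod fs = 5.6 kHz.
5.6 kHz > fs/2 = 2.95 kHz, folds to fs − 5.6 kHz = 0.3 kHz.
5.8 kHz > fs/2 = 2.95 kHz, folds to fs − 5.8 kHz = 0.1 kHz.
19.4 kHz mod fs = 1.7 kHz.
1.7 kHz ≤ fs/2 = 2.95 kHz, appears at 1.7 kHz.
Distinct values: {0.1 kHz, 0.3 kHz, 1.7 kHz, 2.2 kHz} → 4.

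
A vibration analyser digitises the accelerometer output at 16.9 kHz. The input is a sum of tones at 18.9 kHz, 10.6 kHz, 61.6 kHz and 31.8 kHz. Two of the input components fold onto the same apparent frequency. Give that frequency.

fs/2 = 8.45 kHz.
18.9 kHz mod fs = 2 kHz.
2 kHz ≤ fs/2 = 8.45 kHz, appears at 2 kHz.
10.6 kHz > fs/2 = 8.45 kHz, folds to fs − 10.6 kHz = 6.3 kHz.
61.6 kHz mod fs = 10.9 kHz.
10.9 kHz > fs/2 = 8.45 kHz, folds to fs − 10.9 kHz = 6 kHz.
31.8 kHz mod fs = 14.9 kHz.
14.9 kHz > fs/2 = 8.45 kHz, folds to fs − 14.9 kHz = 2 kHz.
18.9 kHz and 31.8 kHz both map to 2 kHz.

2 kHz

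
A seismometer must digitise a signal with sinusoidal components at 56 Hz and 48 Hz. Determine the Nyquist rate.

Highest-frequency component: 56 Hz.
Nyquist rate = 2 × 56 Hz = 112 Hz.

112 Hz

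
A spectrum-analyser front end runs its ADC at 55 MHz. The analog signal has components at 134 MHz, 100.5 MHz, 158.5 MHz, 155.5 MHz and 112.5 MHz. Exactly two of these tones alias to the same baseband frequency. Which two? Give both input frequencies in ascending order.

fs/2 = 27.5 MHz.
134 MHz mod fs = 24 MHz.
24 MHz ≤ fs/2 = 27.5 MHz, appears at 24 MHz.
100.5 MHz mod fs = 45.5 MHz.
45.5 MHz > fs/2 = 27.5 MHz, folds to fs − 45.5 MHz = 9.5 MHz.
158.5 MHz mod fs = 48.5 MHz.
48.5 MHz > fs/2 = 27.5 MHz, folds to fs − 48.5 MHz = 6.5 MHz.
155.5 MHz mod fs = 45.5 MHz.
45.5 MHz > fs/2 = 27.5 MHz, folds to fs − 45.5 MHz = 9.5 MHz.
112.5 MHz mod fs = 2.5 MHz.
2.5 MHz ≤ fs/2 = 27.5 MHz, appears at 2.5 MHz.
100.5 MHz and 155.5 MHz both map to 9.5 MHz.

100.5 MHz, 155.5 MHz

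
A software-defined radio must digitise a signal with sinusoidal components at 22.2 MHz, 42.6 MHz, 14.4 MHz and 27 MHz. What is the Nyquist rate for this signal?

85.2 MHz

Highest-frequency component: 42.6 MHz.
Nyquist rate = 2 × 42.6 MHz = 85.2 MHz.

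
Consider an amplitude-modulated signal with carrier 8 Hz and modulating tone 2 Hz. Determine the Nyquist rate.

20 Hz

AM sidebands sit at fc ± fm = 6 Hz and 10 Hz.
Highest-frequency component: 10 Hz.
Nyquist rate = 2 × 10 Hz = 20 Hz.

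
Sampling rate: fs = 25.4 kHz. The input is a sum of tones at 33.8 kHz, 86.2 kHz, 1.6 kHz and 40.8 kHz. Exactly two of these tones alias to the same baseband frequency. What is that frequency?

fs/2 = 12.7 kHz.
33.8 kHz mod fs = 8.4 kHz.
8.4 kHz ≤ fs/2 = 12.7 kHz, appears at 8.4 kHz.
86.2 kHz mod fs = 10 kHz.
10 kHz ≤ fs/2 = 12.7 kHz, appears at 10 kHz.
1.6 kHz ≤ fs/2 = 12.7 kHz, passes unchanged.
40.8 kHz mod fs = 15.4 kHz.
15.4 kHz > fs/2 = 12.7 kHz, folds to fs − 15.4 kHz = 10 kHz.
40.8 kHz and 86.2 kHz both map to 10 kHz.

10 kHz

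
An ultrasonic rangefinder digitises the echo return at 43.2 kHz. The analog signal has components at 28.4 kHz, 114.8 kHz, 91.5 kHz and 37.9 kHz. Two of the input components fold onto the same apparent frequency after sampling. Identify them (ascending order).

28.4 kHz, 114.8 kHz

fs/2 = 21.6 kHz.
28.4 kHz > fs/2 = 21.6 kHz, folds to fs − 28.4 kHz = 14.8 kHz.
114.8 kHz mod fs = 28.4 kHz.
28.4 kHz > fs/2 = 21.6 kHz, folds to fs − 28.4 kHz = 14.8 kHz.
91.5 kHz mod fs = 5.1 kHz.
5.1 kHz ≤ fs/2 = 21.6 kHz, appears at 5.1 kHz.
37.9 kHz > fs/2 = 21.6 kHz, folds to fs − 37.9 kHz = 5.3 kHz.
28.4 kHz and 114.8 kHz both map to 14.8 kHz.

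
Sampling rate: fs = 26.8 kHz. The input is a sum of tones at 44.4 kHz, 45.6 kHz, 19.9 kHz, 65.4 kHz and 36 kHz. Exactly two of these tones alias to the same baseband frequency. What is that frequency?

9.2 kHz

fs/2 = 13.4 kHz.
44.4 kHz mod fs = 17.6 kHz.
17.6 kHz > fs/2 = 13.4 kHz, folds to fs − 17.6 kHz = 9.2 kHz.
45.6 kHz mod fs = 18.8 kHz.
18.8 kHz > fs/2 = 13.4 kHz, folds to fs − 18.8 kHz = 8 kHz.
19.9 kHz > fs/2 = 13.4 kHz, folds to fs − 19.9 kHz = 6.9 kHz.
65.4 kHz mod fs = 11.8 kHz.
11.8 kHz ≤ fs/2 = 13.4 kHz, appears at 11.8 kHz.
36 kHz mod fs = 9.2 kHz.
9.2 kHz ≤ fs/2 = 13.4 kHz, appears at 9.2 kHz.
36 kHz and 44.4 kHz both map to 9.2 kHz.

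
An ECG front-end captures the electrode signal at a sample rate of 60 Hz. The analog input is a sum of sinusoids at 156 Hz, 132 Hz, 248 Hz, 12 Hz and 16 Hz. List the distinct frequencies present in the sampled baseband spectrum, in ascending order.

fs/2 = 30 Hz.
156 Hz mod fs = 36 Hz.
36 Hz > fs/2 = 30 Hz, folds to fs − 36 Hz = 24 Hz.
132 Hz mod fs = 12 Hz.
12 Hz ≤ fs/2 = 30 Hz, appears at 12 Hz.
248 Hz mod fs = 8 Hz.
8 Hz ≤ fs/2 = 30 Hz, appears at 8 Hz.
12 Hz ≤ fs/2 = 30 Hz, passes unchanged.
16 Hz ≤ fs/2 = 30 Hz, passes unchanged.
Distinct values: {8 Hz, 12 Hz, 16 Hz, 24 Hz}.

8 Hz, 12 Hz, 16 Hz, 24 Hz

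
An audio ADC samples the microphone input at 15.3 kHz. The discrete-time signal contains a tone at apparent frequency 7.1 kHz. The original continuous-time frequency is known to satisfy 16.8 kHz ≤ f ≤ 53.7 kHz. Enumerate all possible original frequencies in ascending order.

22.4 kHz, 23.5 kHz, 37.7 kHz, 38.8 kHz, 53 kHz

Frequencies that alias to 7.1 kHz are k·fs ± 7.1 kHz for integer k ≥ 0.
k=0: 7.1 kHz.
k=1: 8.2 kHz, 22.4 kHz.
k=2: 23.5 kHz, 37.7 kHz.
k=3: 38.8 kHz, 53 kHz.
k=4: 54.1 kHz, 68.3 kHz.
Within [16.8 kHz, 53.7 kHz]: 22.4 kHz, 23.5 kHz, 37.7 kHz, 38.8 kHz, 53 kHz.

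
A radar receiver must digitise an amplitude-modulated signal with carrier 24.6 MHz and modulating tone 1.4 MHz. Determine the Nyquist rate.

52 MHz

AM sidebands sit at fc ± fm = 23.2 MHz and 26 MHz.
Highest-frequency component: 26 MHz.
Nyquist rate = 2 × 26 MHz = 52 MHz.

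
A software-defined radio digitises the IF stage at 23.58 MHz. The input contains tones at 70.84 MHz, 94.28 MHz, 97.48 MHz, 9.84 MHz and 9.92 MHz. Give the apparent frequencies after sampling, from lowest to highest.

fs/2 = 11.79 MHz.
70.84 MHz mod fs = 0.1 MHz.
0.1 MHz ≤ fs/2 = 11.79 MHz, appears at 0.1 MHz.
94.28 MHz mod fs = 23.54 MHz.
23.54 MHz > fs/2 = 11.79 MHz, folds to fs − 23.54 MHz = 0.04 MHz.
97.48 MHz mod fs = 3.16 MHz.
3.16 MHz ≤ fs/2 = 11.79 MHz, appears at 3.16 MHz.
9.84 MHz ≤ fs/2 = 11.79 MHz, passes unchanged.
9.92 MHz ≤ fs/2 = 11.79 MHz, passes unchanged.
Distinct values: {0.04 MHz, 0.1 MHz, 3.16 MHz, 9.84 MHz, 9.92 MHz}.

0.04 MHz, 0.1 MHz, 3.16 MHz, 9.84 MHz, 9.92 MHz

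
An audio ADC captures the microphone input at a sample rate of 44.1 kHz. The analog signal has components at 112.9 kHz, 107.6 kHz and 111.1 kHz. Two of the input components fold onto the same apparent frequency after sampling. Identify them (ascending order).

fs/2 = 22.05 kHz.
112.9 kHz mod fs = 24.7 kHz.
24.7 kHz > fs/2 = 22.05 kHz, folds to fs − 24.7 kHz = 19.4 kHz.
107.6 kHz mod fs = 19.4 kHz.
19.4 kHz ≤ fs/2 = 22.05 kHz, appears at 19.4 kHz.
111.1 kHz mod fs = 22.9 kHz.
22.9 kHz > fs/2 = 22.05 kHz, folds to fs − 22.9 kHz = 21.2 kHz.
107.6 kHz and 112.9 kHz both map to 19.4 kHz.

107.6 kHz, 112.9 kHz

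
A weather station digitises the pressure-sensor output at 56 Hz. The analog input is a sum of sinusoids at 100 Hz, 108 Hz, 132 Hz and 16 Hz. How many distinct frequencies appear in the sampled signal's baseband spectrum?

fs/2 = 28 Hz.
100 Hz mod fs = 44 Hz.
44 Hz > fs/2 = 28 Hz, folds to fs − 44 Hz = 12 Hz.
108 Hz mod fs = 52 Hz.
52 Hz > fs/2 = 28 Hz, folds to fs − 52 Hz = 4 Hz.
132 Hz mod fs = 20 Hz.
20 Hz ≤ fs/2 = 28 Hz, appears at 20 Hz.
16 Hz ≤ fs/2 = 28 Hz, passes unchanged.
Distinct values: {4 Hz, 12 Hz, 16 Hz, 20 Hz} → 4.

4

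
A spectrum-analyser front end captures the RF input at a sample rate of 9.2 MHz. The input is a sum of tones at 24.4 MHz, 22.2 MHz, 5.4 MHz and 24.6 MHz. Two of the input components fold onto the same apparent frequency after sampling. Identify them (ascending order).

fs/2 = 4.6 MHz.
24.4 MHz mod fs = 6 MHz.
6 MHz > fs/2 = 4.6 MHz, folds to fs − 6 MHz = 3.2 MHz.
22.2 MHz mod fs = 3.8 MHz.
3.8 MHz ≤ fs/2 = 4.6 MHz, appears at 3.8 MHz.
5.4 MHz > fs/2 = 4.6 MHz, folds to fs − 5.4 MHz = 3.8 MHz.
24.6 MHz mod fs = 6.2 MHz.
6.2 MHz > fs/2 = 4.6 MHz, folds to fs − 6.2 MHz = 3 MHz.
5.4 MHz and 22.2 MHz both map to 3.8 MHz.

5.4 MHz, 22.2 MHz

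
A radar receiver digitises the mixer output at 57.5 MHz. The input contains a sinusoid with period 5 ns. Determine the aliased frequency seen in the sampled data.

27.5 MHz

T = 5 ns → f = 1/T = 200 MHz.
200 MHz mod fs = 27.5 MHz.
27.5 MHz ≤ fs/2 = 28.75 MHz, appears at 27.5 MHz.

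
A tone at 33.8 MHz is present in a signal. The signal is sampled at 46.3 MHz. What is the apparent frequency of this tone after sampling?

12.5 MHz

33.8 MHz > fs/2 = 23.15 MHz, folds to fs − 33.8 MHz = 12.5 MHz.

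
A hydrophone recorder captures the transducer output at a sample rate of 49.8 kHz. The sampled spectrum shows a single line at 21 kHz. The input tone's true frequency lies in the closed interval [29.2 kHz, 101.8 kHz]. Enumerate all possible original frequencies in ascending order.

Frequencies that alias to 21 kHz are k·fs ± 21 kHz for integer k ≥ 0.
k=0: 21 kHz.
k=1: 28.8 kHz, 70.8 kHz.
k=2: 78.6 kHz, 120.6 kHz.
k=3: 128.4 kHz, 170.4 kHz.
Within [29.2 kHz, 101.8 kHz]: 70.8 kHz, 78.6 kHz.

70.8 kHz, 78.6 kHz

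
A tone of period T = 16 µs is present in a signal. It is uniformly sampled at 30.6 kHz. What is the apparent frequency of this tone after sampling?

1.3 kHz

T = 16 µs → f = 1/T = 62.5 kHz.
62.5 kHz mod fs = 1.3 kHz.
1.3 kHz ≤ fs/2 = 15.3 kHz, appears at 1.3 kHz.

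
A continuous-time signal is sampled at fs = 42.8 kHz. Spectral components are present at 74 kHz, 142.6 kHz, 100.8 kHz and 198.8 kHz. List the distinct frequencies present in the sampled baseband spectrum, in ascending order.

fs/2 = 21.4 kHz.
74 kHz mod fs = 31.2 kHz.
31.2 kHz > fs/2 = 21.4 kHz, folds to fs − 31.2 kHz = 11.6 kHz.
142.6 kHz mod fs = 14.2 kHz.
14.2 kHz ≤ fs/2 = 21.4 kHz, appears at 14.2 kHz.
100.8 kHz mod fs = 15.2 kHz.
15.2 kHz ≤ fs/2 = 21.4 kHz, appears at 15.2 kHz.
198.8 kHz mod fs = 27.6 kHz.
27.6 kHz > fs/2 = 21.4 kHz, folds to fs − 27.6 kHz = 15.2 kHz.
Distinct values: {11.6 kHz, 14.2 kHz, 15.2 kHz}.

11.6 kHz, 14.2 kHz, 15.2 kHz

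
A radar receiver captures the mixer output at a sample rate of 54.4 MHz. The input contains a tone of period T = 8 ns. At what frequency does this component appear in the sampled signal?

T = 8 ns → f = 1/T = 125 MHz.
125 MHz mod fs = 16.2 MHz.
16.2 MHz ≤ fs/2 = 27.2 MHz, appears at 16.2 MHz.

16.2 MHz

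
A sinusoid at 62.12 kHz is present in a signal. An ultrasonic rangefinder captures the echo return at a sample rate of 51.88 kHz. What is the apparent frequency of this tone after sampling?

10.24 kHz

62.12 kHz mod fs = 10.24 kHz.
10.24 kHz ≤ fs/2 = 25.94 kHz, appears at 10.24 kHz.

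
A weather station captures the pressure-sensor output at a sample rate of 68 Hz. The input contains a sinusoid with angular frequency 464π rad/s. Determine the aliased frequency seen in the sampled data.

ω = 464π rad/s → f = ω/(2π) = 232 Hz.
232 Hz mod fs = 28 Hz.
28 Hz ≤ fs/2 = 34 Hz, appears at 28 Hz.

28 Hz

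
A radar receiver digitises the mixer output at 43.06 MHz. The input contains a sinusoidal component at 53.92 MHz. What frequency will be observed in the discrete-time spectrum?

10.86 MHz

53.92 MHz mod fs = 10.86 MHz.
10.86 MHz ≤ fs/2 = 21.53 MHz, appears at 10.86 MHz.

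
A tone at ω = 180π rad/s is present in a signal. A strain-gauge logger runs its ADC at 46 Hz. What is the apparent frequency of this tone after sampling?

2 Hz

ω = 180π rad/s → f = ω/(2π) = 90 Hz.
90 Hz mod fs = 44 Hz.
44 Hz > fs/2 = 23 Hz, folds to fs − 44 Hz = 2 Hz.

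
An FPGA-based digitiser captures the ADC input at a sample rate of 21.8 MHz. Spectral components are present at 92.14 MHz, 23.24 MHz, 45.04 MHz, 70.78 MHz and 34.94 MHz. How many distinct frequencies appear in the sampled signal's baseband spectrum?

fs/2 = 10.9 MHz.
92.14 MHz mod fs = 4.94 MHz.
4.94 MHz ≤ fs/2 = 10.9 MHz, appears at 4.94 MHz.
23.24 MHz mod fs = 1.44 MHz.
1.44 MHz ≤ fs/2 = 10.9 MHz, appears at 1.44 MHz.
45.04 MHz mod fs = 1.44 MHz.
1.44 MHz ≤ fs/2 = 10.9 MHz, appears at 1.44 MHz.
70.78 MHz mod fs = 5.38 MHz.
5.38 MHz ≤ fs/2 = 10.9 MHz, appears at 5.38 MHz.
34.94 MHz mod fs = 13.14 MHz.
13.14 MHz > fs/2 = 10.9 MHz, folds to fs − 13.14 MHz = 8.66 MHz.
Distinct values: {1.44 MHz, 4.94 MHz, 5.38 MHz, 8.66 MHz} → 4.

4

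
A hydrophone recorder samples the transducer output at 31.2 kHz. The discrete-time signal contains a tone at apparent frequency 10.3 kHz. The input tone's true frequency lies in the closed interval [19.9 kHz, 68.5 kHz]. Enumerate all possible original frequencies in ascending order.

20.9 kHz, 41.5 kHz, 52.1 kHz

Frequencies that alias to 10.3 kHz are k·fs ± 10.3 kHz for integer k ≥ 0.
k=0: 10.3 kHz.
k=1: 20.9 kHz, 41.5 kHz.
k=2: 52.1 kHz, 72.7 kHz.
k=3: 83.3 kHz, 103.9 kHz.
Within [19.9 kHz, 68.5 kHz]: 20.9 kHz, 41.5 kHz, 52.1 kHz.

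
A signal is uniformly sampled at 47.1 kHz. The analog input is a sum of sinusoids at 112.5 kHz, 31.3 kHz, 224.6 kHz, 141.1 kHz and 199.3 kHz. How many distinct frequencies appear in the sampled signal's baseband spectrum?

fs/2 = 23.55 kHz.
112.5 kHz mod fs = 18.3 kHz.
18.3 kHz ≤ fs/2 = 23.55 kHz, appears at 18.3 kHz.
31.3 kHz > fs/2 = 23.55 kHz, folds to fs − 31.3 kHz = 15.8 kHz.
224.6 kHz mod fs = 36.2 kHz.
36.2 kHz > fs/2 = 23.55 kHz, folds to fs − 36.2 kHz = 10.9 kHz.
141.1 kHz mod fs = 46.9 kHz.
46.9 kHz > fs/2 = 23.55 kHz, folds to fs − 46.9 kHz = 0.2 kHz.
199.3 kHz mod fs = 10.9 kHz.
10.9 kHz ≤ fs/2 = 23.55 kHz, appears at 10.9 kHz.
Distinct values: {0.2 kHz, 10.9 kHz, 15.8 kHz, 18.3 kHz} → 4.

4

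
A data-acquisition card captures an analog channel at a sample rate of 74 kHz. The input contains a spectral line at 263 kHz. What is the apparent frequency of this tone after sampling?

33 kHz

263 kHz mod fs = 41 kHz.
41 kHz > fs/2 = 37 kHz, folds to fs − 41 kHz = 33 kHz.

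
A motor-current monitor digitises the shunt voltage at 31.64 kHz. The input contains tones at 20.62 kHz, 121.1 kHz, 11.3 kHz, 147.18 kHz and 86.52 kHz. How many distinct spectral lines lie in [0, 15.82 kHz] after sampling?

fs/2 = 15.82 kHz.
20.62 kHz > fs/2 = 15.82 kHz, folds to fs − 20.62 kHz = 11.02 kHz.
121.1 kHz mod fs = 26.18 kHz.
26.18 kHz > fs/2 = 15.82 kHz, folds to fs − 26.18 kHz = 5.46 kHz.
11.3 kHz ≤ fs/2 = 15.82 kHz, passes unchanged.
147.18 kHz mod fs = 20.62 kHz.
20.62 kHz > fs/2 = 15.82 kHz, folds to fs − 20.62 kHz = 11.02 kHz.
86.52 kHz mod fs = 23.24 kHz.
23.24 kHz > fs/2 = 15.82 kHz, folds to fs − 23.24 kHz = 8.4 kHz.
Distinct values: {5.46 kHz, 8.4 kHz, 11.02 kHz, 11.3 kHz} → 4.

4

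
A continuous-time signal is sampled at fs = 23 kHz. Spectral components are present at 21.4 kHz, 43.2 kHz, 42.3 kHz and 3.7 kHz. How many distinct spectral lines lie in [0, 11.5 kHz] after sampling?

3

fs/2 = 11.5 kHz.
21.4 kHz > fs/2 = 11.5 kHz, folds to fs − 21.4 kHz = 1.6 kHz.
43.2 kHz mod fs = 20.2 kHz.
20.2 kHz > fs/2 = 11.5 kHz, folds to fs − 20.2 kHz = 2.8 kHz.
42.3 kHz mod fs = 19.3 kHz.
19.3 kHz > fs/2 = 11.5 kHz, folds to fs − 19.3 kHz = 3.7 kHz.
3.7 kHz ≤ fs/2 = 11.5 kHz, passes unchanged.
Distinct values: {1.6 kHz, 2.8 kHz, 3.7 kHz} → 3.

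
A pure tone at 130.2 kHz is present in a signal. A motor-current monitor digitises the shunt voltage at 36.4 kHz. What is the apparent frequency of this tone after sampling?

15.4 kHz

130.2 kHz mod fs = 21 kHz.
21 kHz > fs/2 = 18.2 kHz, folds to fs − 21 kHz = 15.4 kHz.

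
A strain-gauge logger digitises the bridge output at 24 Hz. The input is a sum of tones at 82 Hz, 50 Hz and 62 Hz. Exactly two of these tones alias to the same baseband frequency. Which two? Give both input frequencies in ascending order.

fs/2 = 12 Hz.
82 Hz mod fs = 10 Hz.
10 Hz ≤ fs/2 = 12 Hz, appears at 10 Hz.
50 Hz mod fs = 2 Hz.
2 Hz ≤ fs/2 = 12 Hz, appears at 2 Hz.
62 Hz mod fs = 14 Hz.
14 Hz > fs/2 = 12 Hz, folds to fs − 14 Hz = 10 Hz.
62 Hz and 82 Hz both map to 10 Hz.

62 Hz, 82 Hz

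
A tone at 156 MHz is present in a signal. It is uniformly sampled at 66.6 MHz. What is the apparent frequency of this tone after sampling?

22.8 MHz

156 MHz mod fs = 22.8 MHz.
22.8 MHz ≤ fs/2 = 33.3 MHz, appears at 22.8 MHz.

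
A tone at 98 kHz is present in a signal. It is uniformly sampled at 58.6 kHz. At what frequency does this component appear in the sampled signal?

19.2 kHz

98 kHz mod fs = 39.4 kHz.
39.4 kHz > fs/2 = 29.3 kHz, folds to fs − 39.4 kHz = 19.2 kHz.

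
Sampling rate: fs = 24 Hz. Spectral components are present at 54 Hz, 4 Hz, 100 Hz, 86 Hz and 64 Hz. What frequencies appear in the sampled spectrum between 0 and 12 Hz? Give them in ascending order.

4 Hz, 6 Hz, 8 Hz, 10 Hz

fs/2 = 12 Hz.
54 Hz mod fs = 6 Hz.
6 Hz ≤ fs/2 = 12 Hz, appears at 6 Hz.
4 Hz ≤ fs/2 = 12 Hz, passes unchanged.
100 Hz mod fs = 4 Hz.
4 Hz ≤ fs/2 = 12 Hz, appears at 4 Hz.
86 Hz mod fs = 14 Hz.
14 Hz > fs/2 = 12 Hz, folds to fs − 14 Hz = 10 Hz.
64 Hz mod fs = 16 Hz.
16 Hz > fs/2 = 12 Hz, folds to fs − 16 Hz = 8 Hz.
Distinct values: {4 Hz, 6 Hz, 8 Hz, 10 Hz}.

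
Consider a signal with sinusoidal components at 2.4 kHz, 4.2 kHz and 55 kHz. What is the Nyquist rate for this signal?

Highest-frequency component: 55 kHz.
Nyquist rate = 2 × 55 kHz = 110 kHz.

110 kHz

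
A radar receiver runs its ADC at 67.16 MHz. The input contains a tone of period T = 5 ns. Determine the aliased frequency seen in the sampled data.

T = 5 ns → f = 1/T = 200 MHz.
200 MHz mod fs = 65.68 MHz.
65.68 MHz > fs/2 = 33.58 MHz, folds to fs − 65.68 MHz = 1.48 MHz.

1.48 MHz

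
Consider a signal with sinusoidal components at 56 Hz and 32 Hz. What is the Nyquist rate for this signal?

112 Hz

Highest-frequency component: 56 Hz.
Nyquist rate = 2 × 56 Hz = 112 Hz.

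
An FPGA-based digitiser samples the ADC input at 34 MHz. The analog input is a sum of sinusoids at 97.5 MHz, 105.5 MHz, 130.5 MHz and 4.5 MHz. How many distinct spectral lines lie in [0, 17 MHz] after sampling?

fs/2 = 17 MHz.
97.5 MHz mod fs = 29.5 MHz.
29.5 MHz > fs/2 = 17 MHz, folds to fs − 29.5 MHz = 4.5 MHz.
105.5 MHz mod fs = 3.5 MHz.
3.5 MHz ≤ fs/2 = 17 MHz, appears at 3.5 MHz.
130.5 MHz mod fs = 28.5 MHz.
28.5 MHz > fs/2 = 17 MHz, folds to fs − 28.5 MHz = 5.5 MHz.
4.5 MHz ≤ fs/2 = 17 MHz, passes unchanged.
Distinct values: {3.5 MHz, 4.5 MHz, 5.5 MHz} → 3.

3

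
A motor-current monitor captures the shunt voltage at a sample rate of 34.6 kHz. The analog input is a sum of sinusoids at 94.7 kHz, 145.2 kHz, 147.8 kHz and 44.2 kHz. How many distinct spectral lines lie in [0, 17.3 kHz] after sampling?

4

fs/2 = 17.3 kHz.
94.7 kHz mod fs = 25.5 kHz.
25.5 kHz > fs/2 = 17.3 kHz, folds to fs − 25.5 kHz = 9.1 kHz.
145.2 kHz mod fs = 6.8 kHz.
6.8 kHz ≤ fs/2 = 17.3 kHz, appears at 6.8 kHz.
147.8 kHz mod fs = 9.4 kHz.
9.4 kHz ≤ fs/2 = 17.3 kHz, appears at 9.4 kHz.
44.2 kHz mod fs = 9.6 kHz.
9.6 kHz ≤ fs/2 = 17.3 kHz, appears at 9.6 kHz.
Distinct values: {6.8 kHz, 9.1 kHz, 9.4 kHz, 9.6 kHz} → 4.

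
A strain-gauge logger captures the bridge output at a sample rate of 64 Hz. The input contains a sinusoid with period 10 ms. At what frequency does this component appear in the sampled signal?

T = 10 ms → f = 1/T = 100 Hz.
100 Hz mod fs = 36 Hz.
36 Hz > fs/2 = 32 Hz, folds to fs − 36 Hz = 28 Hz.

28 Hz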